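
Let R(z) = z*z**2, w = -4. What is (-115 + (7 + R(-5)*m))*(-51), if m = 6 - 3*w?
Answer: 120258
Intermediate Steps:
R(z) = z**3
m = 18 (m = 6 - 3*(-4) = 6 + 12 = 18)
(-115 + (7 + R(-5)*m))*(-51) = (-115 + (7 + (-5)**3*18))*(-51) = (-115 + (7 - 125*18))*(-51) = (-115 + (7 - 2250))*(-51) = (-115 - 2243)*(-51) = -2358*(-51) = 120258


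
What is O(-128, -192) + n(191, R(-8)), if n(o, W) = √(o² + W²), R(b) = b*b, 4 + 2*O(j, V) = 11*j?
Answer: -706 + √40577 ≈ -504.56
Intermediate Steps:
O(j, V) = -2 + 11*j/2 (O(j, V) = -2 + (11*j)/2 = -2 + 11*j/2)
R(b) = b²
n(o, W) = √(W² + o²)
O(-128, -192) + n(191, R(-8)) = (-2 + (11/2)*(-128)) + √(((-8)²)² + 191²) = (-2 - 704) + √(64² + 36481) = -706 + √(4096 + 36481) = -706 + √40577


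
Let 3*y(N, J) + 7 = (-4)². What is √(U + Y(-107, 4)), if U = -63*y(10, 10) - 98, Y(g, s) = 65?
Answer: I*√222 ≈ 14.9*I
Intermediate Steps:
y(N, J) = 3 (y(N, J) = -7/3 + (⅓)*(-4)² = -7/3 + (⅓)*16 = -7/3 + 16/3 = 3)
U = -287 (U = -63*3 - 98 = -189 - 98 = -287)
√(U + Y(-107, 4)) = √(-287 + 65) = √(-222) = I*√222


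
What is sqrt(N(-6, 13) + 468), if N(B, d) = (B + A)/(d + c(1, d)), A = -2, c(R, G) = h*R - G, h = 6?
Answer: 10*sqrt(42)/3 ≈ 21.602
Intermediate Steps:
c(R, G) = -G + 6*R (c(R, G) = 6*R - G = -G + 6*R)
N(B, d) = -1/3 + B/6 (N(B, d) = (B - 2)/(d + (-d + 6*1)) = (-2 + B)/(d + (-d + 6)) = (-2 + B)/(d + (6 - d)) = (-2 + B)/6 = (-2 + B)*(1/6) = -1/3 + B/6)
sqrt(N(-6, 13) + 468) = sqrt((-1/3 + (1/6)*(-6)) + 468) = sqrt((-1/3 - 1) + 468) = sqrt(-4/3 + 468) = sqrt(1400/3) = 10*sqrt(42)/3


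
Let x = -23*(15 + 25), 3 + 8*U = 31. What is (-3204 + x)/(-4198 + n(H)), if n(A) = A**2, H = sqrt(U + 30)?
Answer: 8248/8329 ≈ 0.99027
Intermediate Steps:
U = 7/2 (U = -3/8 + (1/8)*31 = -3/8 + 31/8 = 7/2 ≈ 3.5000)
x = -920 (x = -23*40 = -920)
H = sqrt(134)/2 (H = sqrt(7/2 + 30) = sqrt(67/2) = sqrt(134)/2 ≈ 5.7879)
(-3204 + x)/(-4198 + n(H)) = (-3204 - 920)/(-4198 + (sqrt(134)/2)**2) = -4124/(-4198 + 67/2) = -4124/(-8329/2) = -4124*(-2/8329) = 8248/8329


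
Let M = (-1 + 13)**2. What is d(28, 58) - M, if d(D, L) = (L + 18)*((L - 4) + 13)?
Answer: 4948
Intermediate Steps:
d(D, L) = (9 + L)*(18 + L) (d(D, L) = (18 + L)*((-4 + L) + 13) = (18 + L)*(9 + L) = (9 + L)*(18 + L))
M = 144 (M = 12**2 = 144)
d(28, 58) - M = (162 + 58**2 + 27*58) - 1*144 = (162 + 3364 + 1566) - 144 = 5092 - 144 = 4948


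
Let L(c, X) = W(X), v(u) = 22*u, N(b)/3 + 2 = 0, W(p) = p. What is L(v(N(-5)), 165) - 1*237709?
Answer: -237544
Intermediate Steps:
N(b) = -6 (N(b) = -6 + 3*0 = -6 + 0 = -6)
L(c, X) = X
L(v(N(-5)), 165) - 1*237709 = 165 - 1*237709 = 165 - 237709 = -237544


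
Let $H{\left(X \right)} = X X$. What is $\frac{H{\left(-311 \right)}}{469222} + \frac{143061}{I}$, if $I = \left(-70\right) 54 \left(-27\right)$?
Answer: $\frac{12833118967}{7981466220} \approx 1.6079$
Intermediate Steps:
$H{\left(X \right)} = X^{2}$
$I = 102060$ ($I = \left(-3780\right) \left(-27\right) = 102060$)
$\frac{H{\left(-311 \right)}}{469222} + \frac{143061}{I} = \frac{\left(-311\right)^{2}}{469222} + \frac{143061}{102060} = 96721 \cdot \frac{1}{469222} + 143061 \cdot \frac{1}{102060} = \frac{96721}{469222} + \frac{47687}{34020} = \frac{12833118967}{7981466220}$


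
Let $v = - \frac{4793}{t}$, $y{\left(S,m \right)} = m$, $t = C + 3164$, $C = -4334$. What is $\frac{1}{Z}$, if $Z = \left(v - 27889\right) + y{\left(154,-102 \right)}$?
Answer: $- \frac{1170}{32744677} \approx -3.5731 \cdot 10^{-5}$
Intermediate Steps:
$t = -1170$ ($t = -4334 + 3164 = -1170$)
$v = \frac{4793}{1170}$ ($v = - \frac{4793}{-1170} = \left(-4793\right) \left(- \frac{1}{1170}\right) = \frac{4793}{1170} \approx 4.0966$)
$Z = - \frac{32744677}{1170}$ ($Z = \left(\frac{4793}{1170} - 27889\right) - 102 = - \frac{32625337}{1170} - 102 = - \frac{32744677}{1170} \approx -27987.0$)
$\frac{1}{Z} = \frac{1}{- \frac{32744677}{1170}} = - \frac{1170}{32744677}$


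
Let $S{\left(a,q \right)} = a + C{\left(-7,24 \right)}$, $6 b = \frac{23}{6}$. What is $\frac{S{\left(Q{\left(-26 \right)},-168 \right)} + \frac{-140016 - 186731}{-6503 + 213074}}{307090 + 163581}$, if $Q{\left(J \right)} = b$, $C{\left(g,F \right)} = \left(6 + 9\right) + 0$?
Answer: $\frac{941771}{31533074316} \approx 2.9866 \cdot 10^{-5}$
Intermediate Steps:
$C{\left(g,F \right)} = 15$ ($C{\left(g,F \right)} = 15 + 0 = 15$)
$b = \frac{23}{36}$ ($b = \frac{23 \cdot \frac{1}{6}}{6} = \frac{1}{6} \cdot \frac{23}{6} = \frac{23}{36} \approx 0.63889$)
$Q{\left(J \right)} = \frac{23}{36}$
$S{\left(a,q \right)} = 15 + a$ ($S{\left(a,q \right)} = a + 15 = 15 + a$)
$\frac{S{\left(Q{\left(-26 \right)},-168 \right)} + \frac{-140016 - 186731}{-6503 + 213074}}{307090 + 163581} = \frac{\left(15 + \frac{23}{36}\right) + \frac{-140016 - 186731}{-6503 + 213074}}{307090 + 163581} = \frac{\frac{563}{36} - \frac{326747}{206571}}{470671} = \left(\frac{563}{36} - \frac{8831}{5583}\right) \frac{1}{470671} = \frac{941771}{66996} \cdot \frac{1}{470671} = \frac{941771}{31533074316}$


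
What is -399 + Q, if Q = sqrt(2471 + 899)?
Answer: -399 + sqrt(3370) ≈ -340.95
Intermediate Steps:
Q = sqrt(3370) ≈ 58.052
-399 + Q = -399 + sqrt(3370)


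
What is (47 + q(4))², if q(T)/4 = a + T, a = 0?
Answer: 3969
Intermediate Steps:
q(T) = 4*T (q(T) = 4*(0 + T) = 4*T)
(47 + q(4))² = (47 + 4*4)² = (47 + 16)² = 63² = 3969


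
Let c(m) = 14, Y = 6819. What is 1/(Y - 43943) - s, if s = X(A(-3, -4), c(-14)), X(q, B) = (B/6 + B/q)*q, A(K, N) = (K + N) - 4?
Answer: 1299337/111372 ≈ 11.667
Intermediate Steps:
A(K, N) = -4 + K + N
X(q, B) = q*(B/6 + B/q) (X(q, B) = (B*(⅙) + B/q)*q = (B/6 + B/q)*q = q*(B/6 + B/q))
s = -35/3 (s = (⅙)*14*(6 + (-4 - 3 - 4)) = (⅙)*14*(6 - 11) = (⅙)*14*(-5) = -35/3 ≈ -11.667)
1/(Y - 43943) - s = 1/(6819 - 43943) - 1*(-35/3) = 1/(-37124) + 35/3 = -1/37124 + 35/3 = 1299337/111372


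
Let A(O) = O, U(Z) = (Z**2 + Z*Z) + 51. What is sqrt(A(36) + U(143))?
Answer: sqrt(40985) ≈ 202.45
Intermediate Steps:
U(Z) = 51 + 2*Z**2 (U(Z) = (Z**2 + Z**2) + 51 = 2*Z**2 + 51 = 51 + 2*Z**2)
sqrt(A(36) + U(143)) = sqrt(36 + (51 + 2*143**2)) = sqrt(36 + (51 + 2*20449)) = sqrt(36 + (51 + 40898)) = sqrt(36 + 40949) = sqrt(40985)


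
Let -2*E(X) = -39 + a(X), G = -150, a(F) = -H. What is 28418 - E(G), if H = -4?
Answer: 56801/2 ≈ 28401.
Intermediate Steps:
a(F) = 4 (a(F) = -1*(-4) = 4)
E(X) = 35/2 (E(X) = -(-39 + 4)/2 = -1/2*(-35) = 35/2)
28418 - E(G) = 28418 - 1*35/2 = 28418 - 35/2 = 56801/2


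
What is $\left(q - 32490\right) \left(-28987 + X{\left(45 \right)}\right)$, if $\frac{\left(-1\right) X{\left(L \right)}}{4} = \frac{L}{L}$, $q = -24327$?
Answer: $1647181647$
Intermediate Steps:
$X{\left(L \right)} = -4$ ($X{\left(L \right)} = - 4 \frac{L}{L} = \left(-4\right) 1 = -4$)
$\left(q - 32490\right) \left(-28987 + X{\left(45 \right)}\right) = \left(-24327 - 32490\right) \left(-28987 - 4\right) = \left(-56817\right) \left(-28991\right) = 1647181647$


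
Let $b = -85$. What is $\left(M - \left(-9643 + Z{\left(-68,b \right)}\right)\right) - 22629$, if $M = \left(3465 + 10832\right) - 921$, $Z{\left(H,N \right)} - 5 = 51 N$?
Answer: $4720$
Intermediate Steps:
$Z{\left(H,N \right)} = 5 + 51 N$
$M = 13376$ ($M = 14297 + \left(-5465 + 4544\right) = 14297 - 921 = 13376$)
$\left(M - \left(-9643 + Z{\left(-68,b \right)}\right)\right) - 22629 = \left(13376 + \left(9643 - \left(5 + 51 \left(-85\right)\right)\right)\right) - 22629 = \left(13376 + \left(9643 - \left(5 - 4335\right)\right)\right) - 22629 = \left(13376 + \left(9643 - -4330\right)\right) - 22629 = \left(13376 + \left(9643 + 4330\right)\right) - 22629 = \left(13376 + 13973\right) - 22629 = 27349 - 22629 = 4720$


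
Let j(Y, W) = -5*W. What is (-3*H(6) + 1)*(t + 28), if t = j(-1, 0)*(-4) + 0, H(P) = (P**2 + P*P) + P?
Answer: -6524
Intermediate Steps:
H(P) = P + 2*P**2 (H(P) = (P**2 + P**2) + P = 2*P**2 + P = P + 2*P**2)
t = 0 (t = -5*0*(-4) + 0 = 0*(-4) + 0 = 0 + 0 = 0)
(-3*H(6) + 1)*(t + 28) = (-18*(1 + 2*6) + 1)*(0 + 28) = (-18*(1 + 12) + 1)*28 = (-18*13 + 1)*28 = (-3*78 + 1)*28 = (-234 + 1)*28 = -233*28 = -6524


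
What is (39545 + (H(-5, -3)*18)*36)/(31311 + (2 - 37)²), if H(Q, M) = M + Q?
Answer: 34361/32536 ≈ 1.0561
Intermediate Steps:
(39545 + (H(-5, -3)*18)*36)/(31311 + (2 - 37)²) = (39545 + ((-3 - 5)*18)*36)/(31311 + (2 - 37)²) = (39545 - 8*18*36)/(31311 + (-35)²) = (39545 - 144*36)/(31311 + 1225) = (39545 - 5184)/32536 = 34361*(1/32536) = 34361/32536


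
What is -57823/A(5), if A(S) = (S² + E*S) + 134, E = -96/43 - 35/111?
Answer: -275989179/698102 ≈ -395.34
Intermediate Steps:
E = -12161/4773 (E = -96*1/43 - 35*1/111 = -96/43 - 35/111 = -12161/4773 ≈ -2.5479)
A(S) = 134 + S² - 12161*S/4773 (A(S) = (S² - 12161*S/4773) + 134 = 134 + S² - 12161*S/4773)
-57823/A(5) = -57823/(134 + 5² - 12161/4773*5) = -57823/(134 + 25 - 60805/4773) = -57823/698102/4773 = -57823*4773/698102 = -275989179/698102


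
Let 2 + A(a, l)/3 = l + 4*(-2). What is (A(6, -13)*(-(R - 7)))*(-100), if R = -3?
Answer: 69000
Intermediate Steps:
A(a, l) = -30 + 3*l (A(a, l) = -6 + 3*(l + 4*(-2)) = -6 + 3*(l - 8) = -6 + 3*(-8 + l) = -6 + (-24 + 3*l) = -30 + 3*l)
(A(6, -13)*(-(R - 7)))*(-100) = ((-30 + 3*(-13))*(-(-3 - 7)))*(-100) = ((-30 - 39)*(-1*(-10)))*(-100) = -69*10*(-100) = -690*(-100) = 69000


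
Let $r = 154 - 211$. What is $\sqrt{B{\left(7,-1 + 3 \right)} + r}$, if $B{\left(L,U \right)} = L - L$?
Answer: $i \sqrt{57} \approx 7.5498 i$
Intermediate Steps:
$B{\left(L,U \right)} = 0$
$r = -57$ ($r = 154 - 211 = -57$)
$\sqrt{B{\left(7,-1 + 3 \right)} + r} = \sqrt{0 - 57} = \sqrt{-57} = i \sqrt{57}$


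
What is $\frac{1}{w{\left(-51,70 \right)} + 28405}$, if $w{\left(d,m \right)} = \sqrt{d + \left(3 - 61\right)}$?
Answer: $\frac{28405}{806844134} - \frac{i \sqrt{109}}{806844134} \approx 3.5205 \cdot 10^{-5} - 1.294 \cdot 10^{-8} i$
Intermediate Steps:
$w{\left(d,m \right)} = \sqrt{-58 + d}$ ($w{\left(d,m \right)} = \sqrt{d - 58} = \sqrt{-58 + d}$)
$\frac{1}{w{\left(-51,70 \right)} + 28405} = \frac{1}{\sqrt{-58 - 51} + 28405} = \frac{1}{\sqrt{-109} + 28405} = \frac{1}{i \sqrt{109} + 28405} = \frac{1}{28405 + i \sqrt{109}}$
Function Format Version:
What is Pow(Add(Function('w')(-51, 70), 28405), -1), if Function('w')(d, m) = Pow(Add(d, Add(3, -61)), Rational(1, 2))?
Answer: Add(Rational(28405, 806844134), Mul(Rational(-1, 806844134), I, Pow(109, Rational(1, 2)))) ≈ Add(3.5205e-5, Mul(-1.2940e-8, I))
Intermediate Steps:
Function('w')(d, m) = Pow(Add(-58, d), Rational(1, 2)) (Function('w')(d, m) = Pow(Add(d, -58), Rational(1, 2)) = Pow(Add(-58, d), Rational(1, 2)))
Pow(Add(Function('w')(-51, 70), 28405), -1) = Pow(Add(Pow(Add(-58, -51), Rational(1, 2)), 28405), -1) = Pow(Add(Pow(-109, Rational(1, 2)), 28405), -1) = Pow(Add(Mul(I, Pow(109, Rational(1, 2))), 28405), -1) = Pow(Add(28405, Mul(I, Pow(109, Rational(1, 2)))), -1)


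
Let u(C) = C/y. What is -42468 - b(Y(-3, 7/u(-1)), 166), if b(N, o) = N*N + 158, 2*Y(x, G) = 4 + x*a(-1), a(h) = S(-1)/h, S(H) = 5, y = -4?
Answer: -170865/4 ≈ -42716.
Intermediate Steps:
u(C) = -C/4 (u(C) = C/(-4) = C*(-¼) = -C/4)
a(h) = 5/h
Y(x, G) = 2 - 5*x/2 (Y(x, G) = (4 + x*(5/(-1)))/2 = (4 + x*(5*(-1)))/2 = (4 + x*(-5))/2 = (4 - 5*x)/2 = 2 - 5*x/2)
b(N, o) = 158 + N² (b(N, o) = N² + 158 = 158 + N²)
-42468 - b(Y(-3, 7/u(-1)), 166) = -42468 - (158 + (2 - 5/2*(-3))²) = -42468 - (158 + (2 + 15/2)²) = -42468 - (158 + (19/2)²) = -42468 - (158 + 361/4) = -42468 - 1*993/4 = -42468 - 993/4 = -170865/4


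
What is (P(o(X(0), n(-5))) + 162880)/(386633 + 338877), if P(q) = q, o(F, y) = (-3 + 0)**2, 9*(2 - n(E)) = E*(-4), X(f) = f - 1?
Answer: 162889/725510 ≈ 0.22452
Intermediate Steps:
X(f) = -1 + f
n(E) = 2 + 4*E/9 (n(E) = 2 - E*(-4)/9 = 2 - (-4)*E/9 = 2 + 4*E/9)
o(F, y) = 9 (o(F, y) = (-3)**2 = 9)
(P(o(X(0), n(-5))) + 162880)/(386633 + 338877) = (9 + 162880)/(386633 + 338877) = 162889/725510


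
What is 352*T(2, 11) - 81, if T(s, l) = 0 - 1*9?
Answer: -3249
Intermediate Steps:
T(s, l) = -9 (T(s, l) = 0 - 9 = -9)
352*T(2, 11) - 81 = 352*(-9) - 81 = -3168 - 81 = -3249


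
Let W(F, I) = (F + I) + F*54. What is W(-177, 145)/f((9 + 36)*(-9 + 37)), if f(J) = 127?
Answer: -9590/127 ≈ -75.512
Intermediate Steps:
W(F, I) = I + 55*F (W(F, I) = (F + I) + 54*F = I + 55*F)
W(-177, 145)/f((9 + 36)*(-9 + 37)) = (145 + 55*(-177))/127 = (145 - 9735)*(1/127) = -9590*1/127 = -9590/127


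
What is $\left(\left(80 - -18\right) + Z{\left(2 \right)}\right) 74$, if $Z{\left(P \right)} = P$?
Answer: $7400$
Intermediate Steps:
$\left(\left(80 - -18\right) + Z{\left(2 \right)}\right) 74 = \left(\left(80 - -18\right) + 2\right) 74 = \left(\left(80 + 18\right) + 2\right) 74 = \left(98 + 2\right) 74 = 100 \cdot 74 = 7400$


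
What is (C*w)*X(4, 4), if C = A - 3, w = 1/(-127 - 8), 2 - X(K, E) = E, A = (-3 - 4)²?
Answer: 92/135 ≈ 0.68148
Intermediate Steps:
A = 49 (A = (-7)² = 49)
X(K, E) = 2 - E
w = -1/135 (w = 1/(-135) = -1/135 ≈ -0.0074074)
C = 46 (C = 49 - 3 = 46)
(C*w)*X(4, 4) = (46*(-1/135))*(2 - 1*4) = -46*(2 - 4)/135 = -46/135*(-2) = 92/135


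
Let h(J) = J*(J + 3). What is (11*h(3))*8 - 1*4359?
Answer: -2775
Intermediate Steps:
h(J) = J*(3 + J)
(11*h(3))*8 - 1*4359 = (11*(3*(3 + 3)))*8 - 1*4359 = (11*(3*6))*8 - 4359 = (11*18)*8 - 4359 = 198*8 - 4359 = 1584 - 4359 = -2775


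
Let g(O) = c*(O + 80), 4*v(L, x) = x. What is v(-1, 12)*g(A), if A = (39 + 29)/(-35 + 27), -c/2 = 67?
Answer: -28743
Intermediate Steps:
c = -134 (c = -2*67 = -134)
v(L, x) = x/4
A = -17/2 (A = 68/(-8) = 68*(-1/8) = -17/2 ≈ -8.5000)
g(O) = -10720 - 134*O (g(O) = -134*(O + 80) = -134*(80 + O) = -10720 - 134*O)
v(-1, 12)*g(A) = ((1/4)*12)*(-10720 - 134*(-17/2)) = 3*(-10720 + 1139) = 3*(-9581) = -28743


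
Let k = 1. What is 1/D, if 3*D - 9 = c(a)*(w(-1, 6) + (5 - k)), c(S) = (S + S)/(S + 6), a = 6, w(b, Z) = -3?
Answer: 3/10 ≈ 0.30000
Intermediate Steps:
c(S) = 2*S/(6 + S) (c(S) = (2*S)/(6 + S) = 2*S/(6 + S))
D = 10/3 (D = 3 + ((2*6/(6 + 6))*(-3 + (5 - 1*1)))/3 = 3 + ((2*6/12)*(-3 + (5 - 1)))/3 = 3 + ((2*6*(1/12))*(-3 + 4))/3 = 3 + (1*1)/3 = 3 + (1/3)*1 = 3 + 1/3 = 10/3 ≈ 3.3333)
1/D = 1/(10/3) = 3/10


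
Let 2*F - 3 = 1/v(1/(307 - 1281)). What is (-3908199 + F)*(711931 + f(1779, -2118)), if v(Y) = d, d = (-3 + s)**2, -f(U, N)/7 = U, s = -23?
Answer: -142152304860157/52 ≈ -2.7337e+12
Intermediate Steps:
f(U, N) = -7*U
d = 676 (d = (-3 - 23)**2 = (-26)**2 = 676)
v(Y) = 676
F = 2029/1352 (F = 3/2 + (1/2)/676 = 3/2 + (1/2)*(1/676) = 3/2 + 1/1352 = 2029/1352 ≈ 1.5007)
(-3908199 + F)*(711931 + f(1779, -2118)) = (-3908199 + 2029/1352)*(711931 - 7*1779) = -5283883019*(711931 - 12453)/1352 = -5283883019/1352*699478 = -142152304860157/52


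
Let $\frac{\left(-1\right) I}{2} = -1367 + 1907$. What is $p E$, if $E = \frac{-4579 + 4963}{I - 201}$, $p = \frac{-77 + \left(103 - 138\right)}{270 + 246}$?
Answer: $\frac{512}{7869} \approx 0.065065$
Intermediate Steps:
$I = -1080$ ($I = - 2 \left(-1367 + 1907\right) = \left(-2\right) 540 = -1080$)
$p = - \frac{28}{129}$ ($p = \frac{-77 - 35}{516} = \left(-112\right) \frac{1}{516} = - \frac{28}{129} \approx -0.21705$)
$E = - \frac{128}{427}$ ($E = \frac{-4579 + 4963}{-1080 - 201} = \frac{384}{-1281} = 384 \left(- \frac{1}{1281}\right) = - \frac{128}{427} \approx -0.29977$)
$p E = \left(- \frac{28}{129}\right) \left(- \frac{128}{427}\right) = \frac{512}{7869}$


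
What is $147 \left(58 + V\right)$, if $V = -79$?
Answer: $-3087$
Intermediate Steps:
$147 \left(58 + V\right) = 147 \left(58 - 79\right) = 147 \left(-21\right) = -3087$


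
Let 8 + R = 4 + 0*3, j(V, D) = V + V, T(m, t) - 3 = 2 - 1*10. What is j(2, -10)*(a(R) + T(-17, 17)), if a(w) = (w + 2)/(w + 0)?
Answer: -18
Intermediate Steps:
T(m, t) = -5 (T(m, t) = 3 + (2 - 1*10) = 3 + (2 - 10) = 3 - 8 = -5)
j(V, D) = 2*V
R = -4 (R = -8 + (4 + 0*3) = -8 + (4 + 0) = -8 + 4 = -4)
a(w) = (2 + w)/w
j(2, -10)*(a(R) + T(-17, 17)) = (2*2)*((2 - 4)/(-4) - 5) = 4*(-¼*(-2) - 5) = 4*(½ - 5) = 4*(-9/2) = -18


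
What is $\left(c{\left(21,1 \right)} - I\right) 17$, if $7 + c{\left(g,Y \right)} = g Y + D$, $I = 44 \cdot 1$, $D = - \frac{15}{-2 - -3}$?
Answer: $-765$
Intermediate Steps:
$D = -15$ ($D = - \frac{15}{-2 + 3} = - \frac{15}{1} = \left(-15\right) 1 = -15$)
$I = 44$
$c{\left(g,Y \right)} = -22 + Y g$ ($c{\left(g,Y \right)} = -7 + \left(g Y - 15\right) = -7 + \left(Y g - 15\right) = -7 + \left(-15 + Y g\right) = -22 + Y g$)
$\left(c{\left(21,1 \right)} - I\right) 17 = \left(\left(-22 + 1 \cdot 21\right) - 44\right) 17 = \left(\left(-22 + 21\right) - 44\right) 17 = \left(-1 - 44\right) 17 = \left(-45\right) 17 = -765$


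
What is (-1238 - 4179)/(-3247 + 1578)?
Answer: 5417/1669 ≈ 3.2457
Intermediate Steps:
(-1238 - 4179)/(-3247 + 1578) = -5417/(-1669) = -5417*(-1/1669) = 5417/1669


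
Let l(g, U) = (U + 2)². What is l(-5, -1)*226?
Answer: 226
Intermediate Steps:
l(g, U) = (2 + U)²
l(-5, -1)*226 = (2 - 1)²*226 = 1²*226 = 1*226 = 226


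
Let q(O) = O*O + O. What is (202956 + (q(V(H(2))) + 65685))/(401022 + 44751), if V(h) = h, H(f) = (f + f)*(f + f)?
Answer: 268913/445773 ≈ 0.60325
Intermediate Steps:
H(f) = 4*f² (H(f) = (2*f)*(2*f) = 4*f²)
q(O) = O + O² (q(O) = O² + O = O + O²)
(202956 + (q(V(H(2))) + 65685))/(401022 + 44751) = (202956 + ((4*2²)*(1 + 4*2²) + 65685))/(401022 + 44751) = (202956 + ((4*4)*(1 + 4*4) + 65685))/445773 = (202956 + (16*(1 + 16) + 65685))*(1/445773) = (202956 + (16*17 + 65685))*(1/445773) = (202956 + (272 + 65685))*(1/445773) = (202956 + 65957)*(1/445773) = 268913*(1/445773) = 268913/445773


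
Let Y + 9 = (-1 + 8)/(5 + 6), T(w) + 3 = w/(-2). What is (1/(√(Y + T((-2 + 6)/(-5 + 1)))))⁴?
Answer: 484/57121 ≈ 0.0084732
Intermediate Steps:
T(w) = -3 - w/2 (T(w) = -3 + w/(-2) = -3 + w*(-½) = -3 - w/2)
Y = -92/11 (Y = -9 + (-1 + 8)/(5 + 6) = -9 + 7/11 = -92/11 ≈ -8.3636)
(1/(√(Y + T((-2 + 6)/(-5 + 1)))))⁴ = (1/(√(-92/11 + (-3 - (-2 + 6)/(2*(-5 + 1))))))⁴ = (1/(√(-92/11 + (-3 - 2/(-4)))))⁴ = (1/(√(-92/11 + (-3 - 2*(-1)/4))))⁴ = (1/(√(-92/11 + (-3 - ½*(-1)))))⁴ = (1/(√(-92/11 + (-3 + ½))))⁴ = (1/(√(-92/11 - 5/2)))⁴ = (1/(√(-239/22)))⁴ = (1/(I*√5258/22))⁴ = (-I*√5258/239)⁴ = 484/57121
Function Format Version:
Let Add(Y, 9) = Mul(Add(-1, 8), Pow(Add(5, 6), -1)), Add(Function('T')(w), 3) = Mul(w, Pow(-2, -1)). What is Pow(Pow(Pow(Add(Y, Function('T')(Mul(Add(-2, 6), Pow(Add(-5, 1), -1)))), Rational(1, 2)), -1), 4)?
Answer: Rational(484, 57121) ≈ 0.0084732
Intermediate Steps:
Function('T')(w) = Add(-3, Mul(Rational(-1, 2), w)) (Function('T')(w) = Add(-3, Mul(w, Pow(-2, -1))) = Add(-3, Mul(w, Rational(-1, 2))) = Add(-3, Mul(Rational(-1, 2), w)))
Y = Rational(-92, 11) (Y = Add(-9, Mul(Add(-1, 8), Pow(Add(5, 6), -1))) = Add(-9, Mul(7, Pow(11, -1))) = Add(-9, Mul(7, Rational(1, 11))) = Add(-9, Rational(7, 11)) = Rational(-92, 11) ≈ -8.3636)
Pow(Pow(Pow(Add(Y, Function('T')(Mul(Add(-2, 6), Pow(Add(-5, 1), -1)))), Rational(1, 2)), -1), 4) = Pow(Pow(Pow(Add(Rational(-92, 11), Add(-3, Mul(Rational(-1, 2), Mul(Add(-2, 6), Pow(Add(-5, 1), -1))))), Rational(1, 2)), -1), 4) = Pow(Pow(Pow(Add(Rational(-92, 11), Add(-3, Mul(Rational(-1, 2), Mul(4, Pow(-4, -1))))), Rational(1, 2)), -1), 4) = Pow(Pow(Pow(Add(Rational(-92, 11), Add(-3, Mul(Rational(-1, 2), Mul(4, Rational(-1, 4))))), Rational(1, 2)), -1), 4) = Pow(Pow(Pow(Add(Rational(-92, 11), Add(-3, Mul(Rational(-1, 2), -1))), Rational(1, 2)), -1), 4) = Pow(Pow(Pow(Add(Rational(-92, 11), Add(-3, Rational(1, 2))), Rational(1, 2)), -1), 4) = Pow(Pow(Pow(Add(Rational(-92, 11), Rational(-5, 2)), Rational(1, 2)), -1), 4) = Pow(Pow(Pow(Rational(-239, 22), Rational(1, 2)), -1), 4) = Pow(Pow(Mul(Rational(1, 22), I, Pow(5258, Rational(1, 2))), -1), 4) = Pow(Mul(Rational(-1, 239), I, Pow(5258, Rational(1, 2))), 4) = Rational(484, 57121)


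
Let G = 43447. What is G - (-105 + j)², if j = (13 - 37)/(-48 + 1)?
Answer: 71856502/2209 ≈ 32529.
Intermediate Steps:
j = 24/47 (j = -24/(-47) = -24*(-1/47) = 24/47 ≈ 0.51064)
G - (-105 + j)² = 43447 - (-105 + 24/47)² = 43447 - (-4911/47)² = 43447 - 1*24117921/2209 = 43447 - 24117921/2209 = 71856502/2209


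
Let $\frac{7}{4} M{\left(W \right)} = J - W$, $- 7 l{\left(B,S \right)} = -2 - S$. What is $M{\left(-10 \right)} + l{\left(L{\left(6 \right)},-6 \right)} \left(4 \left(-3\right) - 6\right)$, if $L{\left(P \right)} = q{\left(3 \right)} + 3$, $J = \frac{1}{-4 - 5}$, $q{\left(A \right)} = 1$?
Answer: $\frac{1004}{63} \approx 15.937$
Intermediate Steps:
$J = - \frac{1}{9}$ ($J = \frac{1}{-9} = - \frac{1}{9} \approx -0.11111$)
$L{\left(P \right)} = 4$ ($L{\left(P \right)} = 1 + 3 = 4$)
$l{\left(B,S \right)} = \frac{2}{7} + \frac{S}{7}$ ($l{\left(B,S \right)} = - \frac{-2 - S}{7} = \frac{2}{7} + \frac{S}{7}$)
$M{\left(W \right)} = - \frac{4}{63} - \frac{4 W}{7}$ ($M{\left(W \right)} = \frac{4 \left(- \frac{1}{9} - W\right)}{7} = - \frac{4}{63} - \frac{4 W}{7}$)
$M{\left(-10 \right)} + l{\left(L{\left(6 \right)},-6 \right)} \left(4 \left(-3\right) - 6\right) = \left(- \frac{4}{63} - - \frac{40}{7}\right) + \left(\frac{2}{7} + \frac{1}{7} \left(-6\right)\right) \left(4 \left(-3\right) - 6\right) = \left(- \frac{4}{63} + \frac{40}{7}\right) + \left(\frac{2}{7} - \frac{6}{7}\right) \left(-12 - 6\right) = \frac{356}{63} - - \frac{72}{7} = \frac{356}{63} + \frac{72}{7} = \frac{1004}{63}$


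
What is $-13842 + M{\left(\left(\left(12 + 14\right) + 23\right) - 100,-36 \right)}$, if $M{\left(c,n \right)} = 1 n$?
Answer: $-13878$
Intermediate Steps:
$M{\left(c,n \right)} = n$
$-13842 + M{\left(\left(\left(12 + 14\right) + 23\right) - 100,-36 \right)} = -13842 - 36 = -13878$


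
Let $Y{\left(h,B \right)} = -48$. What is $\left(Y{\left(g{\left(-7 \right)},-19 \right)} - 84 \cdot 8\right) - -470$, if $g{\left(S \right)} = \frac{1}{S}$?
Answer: $-250$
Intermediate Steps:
$\left(Y{\left(g{\left(-7 \right)},-19 \right)} - 84 \cdot 8\right) - -470 = \left(-48 - 84 \cdot 8\right) - -470 = \left(-48 - 672\right) + 470 = -720 + 470 = -250$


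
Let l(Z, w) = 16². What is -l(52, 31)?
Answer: -256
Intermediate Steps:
l(Z, w) = 256
-l(52, 31) = -1*256 = -256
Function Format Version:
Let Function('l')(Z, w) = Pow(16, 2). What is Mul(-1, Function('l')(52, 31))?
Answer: -256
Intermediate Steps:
Function('l')(Z, w) = 256
Mul(-1, Function('l')(52, 31)) = Mul(-1, 256) = -256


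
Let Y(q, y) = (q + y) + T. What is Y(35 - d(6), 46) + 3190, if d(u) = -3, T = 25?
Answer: 3299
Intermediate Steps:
Y(q, y) = 25 + q + y (Y(q, y) = (q + y) + 25 = 25 + q + y)
Y(35 - d(6), 46) + 3190 = (25 + (35 - 1*(-3)) + 46) + 3190 = (25 + (35 + 3) + 46) + 3190 = (25 + 38 + 46) + 3190 = 109 + 3190 = 3299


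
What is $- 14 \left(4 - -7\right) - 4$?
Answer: $-158$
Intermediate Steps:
$- 14 \left(4 - -7\right) - 4 = - 14 \left(4 + 7\right) - 4 = \left(-14\right) 11 - 4 = -154 - 4 = -158$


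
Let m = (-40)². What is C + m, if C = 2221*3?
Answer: 8263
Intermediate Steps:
C = 6663
m = 1600
C + m = 6663 + 1600 = 8263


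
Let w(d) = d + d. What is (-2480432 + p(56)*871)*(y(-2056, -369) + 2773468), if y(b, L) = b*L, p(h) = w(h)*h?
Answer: 10534513047360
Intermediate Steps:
w(d) = 2*d
p(h) = 2*h**2 (p(h) = (2*h)*h = 2*h**2)
y(b, L) = L*b
(-2480432 + p(56)*871)*(y(-2056, -369) + 2773468) = (-2480432 + (2*56**2)*871)*(-369*(-2056) + 2773468) = (-2480432 + (2*3136)*871)*(758664 + 2773468) = (-2480432 + 6272*871)*3532132 = (-2480432 + 5462912)*3532132 = 2982480*3532132 = 10534513047360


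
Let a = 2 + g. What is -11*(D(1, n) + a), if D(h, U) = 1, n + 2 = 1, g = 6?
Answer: -99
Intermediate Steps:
n = -1 (n = -2 + 1 = -1)
a = 8 (a = 2 + 6 = 8)
-11*(D(1, n) + a) = -11*(1 + 8) = -11*9 = -99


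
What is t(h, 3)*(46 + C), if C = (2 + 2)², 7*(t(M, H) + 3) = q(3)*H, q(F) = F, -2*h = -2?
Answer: -744/7 ≈ -106.29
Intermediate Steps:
h = 1 (h = -½*(-2) = 1)
t(M, H) = -3 + 3*H/7 (t(M, H) = -3 + (3*H)/7 = -3 + 3*H/7)
C = 16 (C = 4² = 16)
t(h, 3)*(46 + C) = (-3 + (3/7)*3)*(46 + 16) = (-3 + 9/7)*62 = -12/7*62 = -744/7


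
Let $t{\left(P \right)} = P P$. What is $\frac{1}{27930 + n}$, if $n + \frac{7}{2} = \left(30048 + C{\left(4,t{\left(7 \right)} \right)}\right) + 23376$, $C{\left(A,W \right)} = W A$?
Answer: $\frac{2}{163093} \approx 1.2263 \cdot 10^{-5}$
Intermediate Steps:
$t{\left(P \right)} = P^{2}$
$C{\left(A,W \right)} = A W$
$n = \frac{107233}{2}$ ($n = - \frac{7}{2} + \left(\left(30048 + 4 \cdot 7^{2}\right) + 23376\right) = - \frac{7}{2} + \left(\left(30048 + 4 \cdot 49\right) + 23376\right) = - \frac{7}{2} + \left(\left(30048 + 196\right) + 23376\right) = - \frac{7}{2} + \left(30244 + 23376\right) = - \frac{7}{2} + 53620 = \frac{107233}{2} \approx 53617.0$)
$\frac{1}{27930 + n} = \frac{1}{27930 + \frac{107233}{2}} = \frac{1}{\frac{163093}{2}} = \frac{2}{163093}$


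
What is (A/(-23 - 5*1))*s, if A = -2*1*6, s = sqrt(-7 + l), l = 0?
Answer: 3*I*sqrt(7)/7 ≈ 1.1339*I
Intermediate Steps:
s = I*sqrt(7) (s = sqrt(-7 + 0) = sqrt(-7) = I*sqrt(7) ≈ 2.6458*I)
A = -12 (A = -2*6 = -12)
(A/(-23 - 5*1))*s = (-12/(-23 - 5*1))*(I*sqrt(7)) = (-12/(-23 - 5))*(I*sqrt(7)) = (-12/(-28))*(I*sqrt(7)) = (-12*(-1/28))*(I*sqrt(7)) = 3*(I*sqrt(7))/7 = 3*I*sqrt(7)/7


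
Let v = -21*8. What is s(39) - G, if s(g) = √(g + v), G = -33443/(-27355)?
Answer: -33443/27355 + I*√129 ≈ -1.2226 + 11.358*I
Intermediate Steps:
v = -168
G = 33443/27355 (G = -33443*(-1/27355) = 33443/27355 ≈ 1.2226)
s(g) = √(-168 + g) (s(g) = √(g - 168) = √(-168 + g))
s(39) - G = √(-168 + 39) - 1*33443/27355 = √(-129) - 33443/27355 = I*√129 - 33443/27355 = -33443/27355 + I*√129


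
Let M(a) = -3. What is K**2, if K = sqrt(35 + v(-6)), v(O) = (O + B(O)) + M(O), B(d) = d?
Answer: 20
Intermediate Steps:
v(O) = -3 + 2*O (v(O) = (O + O) - 3 = 2*O - 3 = -3 + 2*O)
K = 2*sqrt(5) (K = sqrt(35 + (-3 + 2*(-6))) = sqrt(35 + (-3 - 12)) = sqrt(35 - 15) = sqrt(20) = 2*sqrt(5) ≈ 4.4721)
K**2 = (2*sqrt(5))**2 = 20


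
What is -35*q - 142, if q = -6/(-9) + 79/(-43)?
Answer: -13033/129 ≈ -101.03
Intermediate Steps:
q = -151/129 (q = -6*(-1/9) + 79*(-1/43) = 2/3 - 79/43 = -151/129 ≈ -1.1705)
-35*q - 142 = -35*(-151/129) - 142 = 5285/129 - 142 = -13033/129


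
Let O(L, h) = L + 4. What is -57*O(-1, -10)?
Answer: -171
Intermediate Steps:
O(L, h) = 4 + L
-57*O(-1, -10) = -57*(4 - 1) = -57*3 = -171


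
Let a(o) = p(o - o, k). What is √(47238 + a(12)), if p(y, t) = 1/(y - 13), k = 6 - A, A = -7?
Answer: √7983209/13 ≈ 217.34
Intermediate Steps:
k = 13 (k = 6 - 1*(-7) = 6 + 7 = 13)
p(y, t) = 1/(-13 + y)
a(o) = -1/13 (a(o) = 1/(-13 + (o - o)) = 1/(-13 + 0) = 1/(-13) = -1/13)
√(47238 + a(12)) = √(47238 - 1/13) = √(614093/13) = √7983209/13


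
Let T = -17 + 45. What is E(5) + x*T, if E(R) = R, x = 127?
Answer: 3561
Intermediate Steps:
T = 28
E(5) + x*T = 5 + 127*28 = 5 + 3556 = 3561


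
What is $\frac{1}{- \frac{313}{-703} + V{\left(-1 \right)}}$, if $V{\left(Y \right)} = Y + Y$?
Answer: $- \frac{703}{1093} \approx -0.64318$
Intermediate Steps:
$V{\left(Y \right)} = 2 Y$
$\frac{1}{- \frac{313}{-703} + V{\left(-1 \right)}} = \frac{1}{- \frac{313}{-703} + 2 \left(-1\right)} = \frac{1}{\left(-313\right) \left(- \frac{1}{703}\right) - 2} = \frac{1}{\frac{313}{703} - 2} = \frac{1}{- \frac{1093}{703}} = - \frac{703}{1093}$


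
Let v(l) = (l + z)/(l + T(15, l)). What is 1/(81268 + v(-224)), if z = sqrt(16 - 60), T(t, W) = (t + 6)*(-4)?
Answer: 1927369136/156634836667467 + 154*I*sqrt(11)/156634836667467 ≈ 1.2305e-5 + 3.2608e-12*I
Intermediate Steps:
T(t, W) = -24 - 4*t (T(t, W) = (6 + t)*(-4) = -24 - 4*t)
z = 2*I*sqrt(11) (z = sqrt(-44) = 2*I*sqrt(11) ≈ 6.6332*I)
v(l) = (l + 2*I*sqrt(11))/(-84 + l) (v(l) = (l + 2*I*sqrt(11))/(l + (-24 - 4*15)) = (l + 2*I*sqrt(11))/(l + (-24 - 60)) = (l + 2*I*sqrt(11))/(l - 84) = (l + 2*I*sqrt(11))/(-84 + l))
1/(81268 + v(-224)) = 1/(81268 + (-224 + 2*I*sqrt(11))/(-84 - 224)) = 1/(81268 + (-224 + 2*I*sqrt(11))/(-308)) = 1/(81268 - (-224 + 2*I*sqrt(11))/308) = 1/(81268 + (8/11 - I*sqrt(11)/154)) = 1/(893956/11 - I*sqrt(11)/154)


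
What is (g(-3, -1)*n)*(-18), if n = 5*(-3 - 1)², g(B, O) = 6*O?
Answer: 8640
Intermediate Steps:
n = 80 (n = 5*(-4)² = 5*16 = 80)
(g(-3, -1)*n)*(-18) = ((6*(-1))*80)*(-18) = -6*80*(-18) = -480*(-18) = 8640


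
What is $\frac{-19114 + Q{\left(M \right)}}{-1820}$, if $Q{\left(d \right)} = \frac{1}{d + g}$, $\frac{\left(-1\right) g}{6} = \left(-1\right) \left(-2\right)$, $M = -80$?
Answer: $\frac{1758489}{167440} \approx 10.502$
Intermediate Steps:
$g = -12$ ($g = - 6 \left(\left(-1\right) \left(-2\right)\right) = \left(-6\right) 2 = -12$)
$Q{\left(d \right)} = \frac{1}{-12 + d}$ ($Q{\left(d \right)} = \frac{1}{d - 12} = \frac{1}{-12 + d}$)
$\frac{-19114 + Q{\left(M \right)}}{-1820} = \frac{-19114 + \frac{1}{-12 - 80}}{-1820} = \left(-19114 + \frac{1}{-92}\right) \left(- \frac{1}{1820}\right) = \left(-19114 - \frac{1}{92}\right) \left(- \frac{1}{1820}\right) = \left(- \frac{1758489}{92}\right) \left(- \frac{1}{1820}\right) = \frac{1758489}{167440}$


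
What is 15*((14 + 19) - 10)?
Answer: 345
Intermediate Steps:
15*((14 + 19) - 10) = 15*(33 - 10) = 15*23 = 345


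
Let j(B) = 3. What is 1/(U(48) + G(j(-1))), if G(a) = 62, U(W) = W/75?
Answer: 25/1566 ≈ 0.015964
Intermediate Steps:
U(W) = W/75 (U(W) = W*(1/75) = W/75)
1/(U(48) + G(j(-1))) = 1/((1/75)*48 + 62) = 1/(16/25 + 62) = 1/(1566/25) = 25/1566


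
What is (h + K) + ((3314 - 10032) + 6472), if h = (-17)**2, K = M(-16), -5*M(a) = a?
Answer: 231/5 ≈ 46.200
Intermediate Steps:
M(a) = -a/5
K = 16/5 (K = -1/5*(-16) = 16/5 ≈ 3.2000)
h = 289
(h + K) + ((3314 - 10032) + 6472) = (289 + 16/5) + ((3314 - 10032) + 6472) = 1461/5 + (-6718 + 6472) = 1461/5 - 246 = 231/5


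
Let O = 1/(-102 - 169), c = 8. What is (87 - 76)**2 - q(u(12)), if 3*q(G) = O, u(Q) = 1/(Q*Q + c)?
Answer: 98374/813 ≈ 121.00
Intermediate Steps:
u(Q) = 1/(8 + Q**2) (u(Q) = 1/(Q*Q + 8) = 1/(Q**2 + 8) = 1/(8 + Q**2))
O = -1/271 (O = 1/(-271) = -1/271 ≈ -0.0036900)
q(G) = -1/813 (q(G) = (1/3)*(-1/271) = -1/813)
(87 - 76)**2 - q(u(12)) = (87 - 76)**2 - 1*(-1/813) = 11**2 + 1/813 = 121 + 1/813 = 98374/813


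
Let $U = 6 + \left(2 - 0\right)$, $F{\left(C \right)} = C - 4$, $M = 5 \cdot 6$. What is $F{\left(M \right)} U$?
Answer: $208$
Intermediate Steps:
$M = 30$
$F{\left(C \right)} = -4 + C$ ($F{\left(C \right)} = C - 4 = -4 + C$)
$U = 8$ ($U = 6 + \left(2 + 0\right) = 6 + 2 = 8$)
$F{\left(M \right)} U = \left(-4 + 30\right) 8 = 26 \cdot 8 = 208$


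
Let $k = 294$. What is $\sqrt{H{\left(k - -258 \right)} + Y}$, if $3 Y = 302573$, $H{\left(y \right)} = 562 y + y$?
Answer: $\frac{\sqrt{3704703}}{3} \approx 641.59$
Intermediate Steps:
$H{\left(y \right)} = 563 y$
$Y = \frac{302573}{3}$ ($Y = \frac{1}{3} \cdot 302573 = \frac{302573}{3} \approx 1.0086 \cdot 10^{5}$)
$\sqrt{H{\left(k - -258 \right)} + Y} = \sqrt{563 \left(294 - -258\right) + \frac{302573}{3}} = \sqrt{563 \left(294 + 258\right) + \frac{302573}{3}} = \sqrt{563 \cdot 552 + \frac{302573}{3}} = \sqrt{310776 + \frac{302573}{3}} = \sqrt{\frac{1234901}{3}} = \frac{\sqrt{3704703}}{3}$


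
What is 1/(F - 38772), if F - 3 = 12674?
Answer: -1/26095 ≈ -3.8322e-5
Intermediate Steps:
F = 12677 (F = 3 + 12674 = 12677)
1/(F - 38772) = 1/(12677 - 38772) = 1/(-26095) = -1/26095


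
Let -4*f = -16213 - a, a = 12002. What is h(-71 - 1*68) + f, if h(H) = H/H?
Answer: 28219/4 ≈ 7054.8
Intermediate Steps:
h(H) = 1
f = 28215/4 (f = -(-16213 - 1*12002)/4 = -(-16213 - 12002)/4 = -1/4*(-28215) = 28215/4 ≈ 7053.8)
h(-71 - 1*68) + f = 1 + 28215/4 = 28219/4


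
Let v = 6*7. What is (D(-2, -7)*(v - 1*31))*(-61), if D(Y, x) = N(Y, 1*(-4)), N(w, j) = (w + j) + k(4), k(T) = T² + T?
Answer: -9394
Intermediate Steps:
v = 42
k(T) = T + T²
N(w, j) = 20 + j + w (N(w, j) = (w + j) + 4*(1 + 4) = (j + w) + 4*5 = (j + w) + 20 = 20 + j + w)
D(Y, x) = 16 + Y (D(Y, x) = 20 + 1*(-4) + Y = 20 - 4 + Y = 16 + Y)
(D(-2, -7)*(v - 1*31))*(-61) = ((16 - 2)*(42 - 1*31))*(-61) = (14*(42 - 31))*(-61) = (14*11)*(-61) = 154*(-61) = -9394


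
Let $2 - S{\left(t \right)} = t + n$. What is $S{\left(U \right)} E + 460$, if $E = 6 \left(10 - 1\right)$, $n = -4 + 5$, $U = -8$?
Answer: $946$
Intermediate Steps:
$n = 1$
$S{\left(t \right)} = 1 - t$ ($S{\left(t \right)} = 2 - \left(t + 1\right) = 2 - \left(1 + t\right) = 1 - t$)
$E = 54$ ($E = 6 \cdot 9 = 54$)
$S{\left(U \right)} E + 460 = \left(1 - -8\right) 54 + 460 = \left(1 + 8\right) 54 + 460 = 9 \cdot 54 + 460 = 486 + 460 = 946$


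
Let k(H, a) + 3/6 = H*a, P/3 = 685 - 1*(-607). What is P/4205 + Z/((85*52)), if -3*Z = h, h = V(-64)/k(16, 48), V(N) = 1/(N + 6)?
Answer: 15778498349/17117798100 ≈ 0.92176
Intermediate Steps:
P = 3876 (P = 3*(685 - 1*(-607)) = 3*(685 + 607) = 3*1292 = 3876)
V(N) = 1/(6 + N)
k(H, a) = -1/2 + H*a
h = -1/44515 (h = 1/((6 - 64)*(-1/2 + 16*48)) = 1/((-58)*(-1/2 + 768)) = -1/(58*1535/2) = -1/58*2/1535 = -1/44515 ≈ -2.2464e-5)
Z = 1/133545 (Z = -1/3*(-1/44515) = 1/133545 ≈ 7.4881e-6)
P/4205 + Z/((85*52)) = 3876/4205 + 1/(133545*((85*52))) = 3876*(1/4205) + (1/133545)/4420 = 3876/4205 + (1/133545)*(1/4420) = 3876/4205 + 1/590268900 = 15778498349/17117798100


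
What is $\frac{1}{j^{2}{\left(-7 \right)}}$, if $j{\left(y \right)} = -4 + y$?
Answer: $\frac{1}{121} \approx 0.0082645$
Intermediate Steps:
$\frac{1}{j^{2}{\left(-7 \right)}} = \frac{1}{\left(-4 - 7\right)^{2}} = \frac{1}{\left(-11\right)^{2}} = \frac{1}{121}$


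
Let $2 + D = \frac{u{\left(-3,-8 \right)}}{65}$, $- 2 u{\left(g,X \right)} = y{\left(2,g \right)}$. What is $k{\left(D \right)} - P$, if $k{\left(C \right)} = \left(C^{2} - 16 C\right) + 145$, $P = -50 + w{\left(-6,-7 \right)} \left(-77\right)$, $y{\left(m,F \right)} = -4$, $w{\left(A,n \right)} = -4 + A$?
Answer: $- \frac{2279871}{4225} \approx -539.61$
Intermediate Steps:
$u{\left(g,X \right)} = 2$ ($u{\left(g,X \right)} = \left(- \frac{1}{2}\right) \left(-4\right) = 2$)
$D = - \frac{128}{65}$ ($D = -2 + \frac{2}{65} = - \frac{128}{65} \approx -1.9692$)
$P = 720$ ($P = -50 + \left(-4 - 6\right) \left(-77\right) = -50 - -770 = -50 + 770 = 720$)
$k{\left(C \right)} = 145 + C^{2} - 16 C$
$k{\left(D \right)} - P = \left(145 + \left(- \frac{128}{65}\right)^{2} - - \frac{2048}{65}\right) - 720 = \left(145 + \frac{16384}{4225} + \frac{2048}{65}\right) - 720 = \frac{762129}{4225} - 720 = - \frac{2279871}{4225}$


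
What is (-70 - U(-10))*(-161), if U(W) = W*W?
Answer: 27370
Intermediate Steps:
U(W) = W²
(-70 - U(-10))*(-161) = (-70 - 1*(-10)²)*(-161) = (-70 - 1*100)*(-161) = (-70 - 100)*(-161) = -170*(-161) = 27370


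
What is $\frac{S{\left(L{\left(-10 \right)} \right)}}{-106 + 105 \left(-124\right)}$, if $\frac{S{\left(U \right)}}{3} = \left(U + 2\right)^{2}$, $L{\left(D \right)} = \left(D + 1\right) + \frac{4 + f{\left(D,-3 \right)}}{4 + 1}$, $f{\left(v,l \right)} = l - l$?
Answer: $- \frac{2883}{328150} \approx -0.0087856$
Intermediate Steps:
$f{\left(v,l \right)} = 0$
$L{\left(D \right)} = \frac{9}{5} + D$ ($L{\left(D \right)} = \left(D + 1\right) + \frac{4 + 0}{4 + 1} = \left(1 + D\right) + \frac{4}{5} = \frac{9}{5} + D$)
$S{\left(U \right)} = 3 \left(2 + U\right)^{2}$ ($S{\left(U \right)} = 3 \left(U + 2\right)^{2} = 3 \left(2 + U\right)^{2}$)
$\frac{S{\left(L{\left(-10 \right)} \right)}}{-106 + 105 \left(-124\right)} = \frac{3 \left(2 + \left(\frac{9}{5} - 10\right)\right)^{2}}{-106 + 105 \left(-124\right)} = \frac{3 \left(2 - \frac{41}{5}\right)^{2}}{-106 - 13020} = \frac{3 \left(- \frac{31}{5}\right)^{2}}{-13126} = 3 \cdot \frac{961}{25} \left(- \frac{1}{13126}\right) = \frac{2883}{25} \left(- \frac{1}{13126}\right) = - \frac{2883}{328150}$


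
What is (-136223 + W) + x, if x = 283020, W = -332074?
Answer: -185277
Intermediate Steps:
(-136223 + W) + x = (-136223 - 332074) + 283020 = -468297 + 283020 = -185277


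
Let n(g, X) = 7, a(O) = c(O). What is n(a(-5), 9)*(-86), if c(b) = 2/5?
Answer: -602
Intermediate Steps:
c(b) = ⅖ (c(b) = 2*(⅕) = ⅖)
a(O) = ⅖
n(a(-5), 9)*(-86) = 7*(-86) = -602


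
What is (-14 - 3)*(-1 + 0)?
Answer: 17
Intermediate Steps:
(-14 - 3)*(-1 + 0) = -17*(-1) = 17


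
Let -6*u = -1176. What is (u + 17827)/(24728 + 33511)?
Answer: 18023/58239 ≈ 0.30947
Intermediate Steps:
u = 196 (u = -1/6*(-1176) = 196)
(u + 17827)/(24728 + 33511) = (196 + 17827)/(24728 + 33511) = 18023/58239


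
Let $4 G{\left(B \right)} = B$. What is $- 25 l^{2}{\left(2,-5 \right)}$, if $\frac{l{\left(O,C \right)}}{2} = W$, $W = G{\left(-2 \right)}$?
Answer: $-25$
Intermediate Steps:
$G{\left(B \right)} = \frac{B}{4}$
$W = - \frac{1}{2}$ ($W = \frac{1}{4} \left(-2\right) = - \frac{1}{2} \approx -0.5$)
$l{\left(O,C \right)} = -1$ ($l{\left(O,C \right)} = 2 \left(- \frac{1}{2}\right) = -1$)
$- 25 l^{2}{\left(2,-5 \right)} = - 25 \left(-1\right)^{2} = \left(-25\right) 1 = -25$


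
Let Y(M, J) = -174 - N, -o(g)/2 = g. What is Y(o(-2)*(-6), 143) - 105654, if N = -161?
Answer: -105667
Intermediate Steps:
o(g) = -2*g
Y(M, J) = -13 (Y(M, J) = -174 - 1*(-161) = -174 + 161 = -13)
Y(o(-2)*(-6), 143) - 105654 = -13 - 105654 = -105667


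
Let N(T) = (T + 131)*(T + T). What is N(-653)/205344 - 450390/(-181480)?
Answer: 150142783/25879048 ≈ 5.8017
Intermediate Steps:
N(T) = 2*T*(131 + T) (N(T) = (131 + T)*(2*T) = 2*T*(131 + T))
N(-653)/205344 - 450390/(-181480) = (2*(-653)*(131 - 653))/205344 - 450390/(-181480) = (2*(-653)*(-522))*(1/205344) - 450390*(-1/181480) = 681732*(1/205344) + 45039/18148 = 18937/5704 + 45039/18148 = 150142783/25879048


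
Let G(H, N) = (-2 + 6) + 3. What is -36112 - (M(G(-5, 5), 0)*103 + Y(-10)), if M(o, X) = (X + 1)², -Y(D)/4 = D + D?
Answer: -36295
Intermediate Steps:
Y(D) = -8*D (Y(D) = -4*(D + D) = -8*D)
G(H, N) = 7 (G(H, N) = 4 + 3 = 7)
M(o, X) = (1 + X)²
-36112 - (M(G(-5, 5), 0)*103 + Y(-10)) = -36112 - ((1 + 0)²*103 - 8*(-10)) = -36112 - (1²*103 + 80) = -36112 - (1*103 + 80) = -36112 - (103 + 80) = -36112 - 1*183 = -36112 - 183 = -36295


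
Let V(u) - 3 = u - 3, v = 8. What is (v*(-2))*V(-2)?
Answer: 32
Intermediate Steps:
V(u) = u (V(u) = 3 + (u - 3) = 3 + (-3 + u) = u)
(v*(-2))*V(-2) = (8*(-2))*(-2) = -16*(-2) = 32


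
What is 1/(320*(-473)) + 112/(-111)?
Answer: -16952431/16800960 ≈ -1.0090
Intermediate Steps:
1/(320*(-473)) + 112/(-111) = (1/320)*(-1/473) + 112*(-1/111) = -1/151360 - 112/111 = -16952431/16800960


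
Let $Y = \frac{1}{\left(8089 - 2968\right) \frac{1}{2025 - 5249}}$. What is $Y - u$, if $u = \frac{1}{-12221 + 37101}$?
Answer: $- \frac{80218241}{127410480} \approx -0.6296$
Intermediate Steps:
$Y = - \frac{3224}{5121}$ ($Y = \frac{1}{5121 \frac{1}{-3224}} = \frac{1}{5121 \left(- \frac{1}{3224}\right)} = \frac{1}{- \frac{5121}{3224}} = - \frac{3224}{5121} \approx -0.62956$)
$u = \frac{1}{24880} \approx 4.0193 \cdot 10^{-5}$
$Y - u = - \frac{3224}{5121} - \frac{1}{24880} = - \frac{80218241}{127410480}$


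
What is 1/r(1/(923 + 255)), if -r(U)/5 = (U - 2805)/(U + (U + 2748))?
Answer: 3237146/16521445 ≈ 0.19594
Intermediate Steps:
r(U) = -5*(-2805 + U)/(2748 + 2*U) (r(U) = -5*(U - 2805)/(U + (U + 2748)) = -5*(-2805 + U)/(U + (2748 + U)) = -5*(-2805 + U)/(2748 + 2*U))
1/r(1/(923 + 255)) = 1/(5*(2805 - 1/(923 + 255))/(2*(1374 + 1/(923 + 255)))) = 1/(5*(2805 - 1/1178)/(2*(1374 + 1/1178))) = 1/(5*(2805 - 1*1/1178)/(2*(1374 + 1/1178))) = 1/(5*(2805 - 1/1178)/(2*(1618573/1178))) = 1/((5/2)*(1178/1618573)*(3304289/1178)) = 1/(16521445/3237146) = 3237146/16521445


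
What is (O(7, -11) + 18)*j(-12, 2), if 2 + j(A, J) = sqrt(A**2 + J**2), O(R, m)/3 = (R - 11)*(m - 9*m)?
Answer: 2076 - 2076*sqrt(37) ≈ -10552.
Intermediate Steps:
O(R, m) = -24*m*(-11 + R) (O(R, m) = 3*((R - 11)*(m - 9*m)) = 3*((-11 + R)*(-8*m)) = 3*(-8*m*(-11 + R)) = -24*m*(-11 + R))
j(A, J) = -2 + sqrt(A**2 + J**2)
(O(7, -11) + 18)*j(-12, 2) = (24*(-11)*(11 - 1*7) + 18)*(-2 + sqrt((-12)**2 + 2**2)) = (24*(-11)*(11 - 7) + 18)*(-2 + sqrt(144 + 4)) = (24*(-11)*4 + 18)*(-2 + sqrt(148)) = (-1056 + 18)*(-2 + 2*sqrt(37)) = -1038*(-2 + 2*sqrt(37)) = 2076 - 2076*sqrt(37)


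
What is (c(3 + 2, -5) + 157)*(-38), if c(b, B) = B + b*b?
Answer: -6726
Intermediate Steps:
c(b, B) = B + b²
(c(3 + 2, -5) + 157)*(-38) = ((-5 + (3 + 2)²) + 157)*(-38) = ((-5 + 5²) + 157)*(-38) = ((-5 + 25) + 157)*(-38) = (20 + 157)*(-38) = 177*(-38) = -6726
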